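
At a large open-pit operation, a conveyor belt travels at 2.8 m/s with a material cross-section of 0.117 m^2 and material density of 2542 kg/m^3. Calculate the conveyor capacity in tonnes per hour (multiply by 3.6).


Volumetric flow = speed * area
= 2.8 * 0.117 = 0.3276 m^3/s
Mass flow = volumetric * density
= 0.3276 * 2542 = 832.7592 kg/s
Convert to t/h: multiply by 3.6
Capacity = 832.7592 * 3.6
= 2997.9331 t/h

2997.9331 t/h


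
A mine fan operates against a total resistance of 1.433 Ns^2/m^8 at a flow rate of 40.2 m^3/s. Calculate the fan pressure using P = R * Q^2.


2315.7853 Pa

Compute Q^2:
Q^2 = 40.2^2 = 1616.04
Compute pressure:
P = R * Q^2 = 1.433 * 1616.04
= 2315.7853 Pa


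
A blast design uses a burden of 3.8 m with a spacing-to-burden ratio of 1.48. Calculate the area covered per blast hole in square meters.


First, find the spacing:
Spacing = burden * ratio = 3.8 * 1.48
= 5.624 m
Then, calculate the area:
Area = burden * spacing = 3.8 * 5.624
= 21.3712 m^2

21.3712 m^2


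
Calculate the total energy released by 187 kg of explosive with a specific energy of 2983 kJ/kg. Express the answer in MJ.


557.821 MJ

Energy = mass * specific_energy / 1000
= 187 * 2983 / 1000
= 557821 / 1000
= 557.821 MJ


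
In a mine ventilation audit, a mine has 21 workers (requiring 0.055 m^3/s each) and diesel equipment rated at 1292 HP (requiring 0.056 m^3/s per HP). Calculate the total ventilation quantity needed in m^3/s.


Airflow for workers:
Q_people = 21 * 0.055 = 1.155 m^3/s
Airflow for diesel equipment:
Q_diesel = 1292 * 0.056 = 72.352 m^3/s
Total ventilation:
Q_total = 1.155 + 72.352
= 73.507 m^3/s

73.507 m^3/s


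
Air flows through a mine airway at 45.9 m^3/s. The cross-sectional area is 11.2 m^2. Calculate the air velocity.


4.0982 m/s

Velocity = flow rate / cross-sectional area
= 45.9 / 11.2
= 4.0982 m/s


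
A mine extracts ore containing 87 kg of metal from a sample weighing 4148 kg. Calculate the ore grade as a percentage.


2.0974%

Ore grade = (metal mass / ore mass) * 100
= (87 / 4148) * 100
= 0.02097396336 * 100
= 2.0974%


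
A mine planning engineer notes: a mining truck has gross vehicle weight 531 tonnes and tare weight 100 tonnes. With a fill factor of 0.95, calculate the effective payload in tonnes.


Maximum payload = gross - tare
= 531 - 100 = 431 tonnes
Effective payload = max payload * fill factor
= 431 * 0.95
= 409.45 tonnes

409.45 tonnes


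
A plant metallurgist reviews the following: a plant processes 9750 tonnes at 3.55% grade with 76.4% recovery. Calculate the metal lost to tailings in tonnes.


Total metal in feed:
= 9750 * 3.55 / 100 = 346.125 tonnes
Metal recovered:
= 346.125 * 76.4 / 100 = 264.4395 tonnes
Metal lost to tailings:
= 346.125 - 264.4395
= 81.6855 tonnes

81.6855 tonnes


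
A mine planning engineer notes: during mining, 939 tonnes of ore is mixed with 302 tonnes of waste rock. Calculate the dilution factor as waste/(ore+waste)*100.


24.3352%

Total material = ore + waste
= 939 + 302 = 1241 tonnes
Dilution = waste / total * 100
= 302 / 1241 * 100
= 0.2433521354 * 100
= 24.3352%


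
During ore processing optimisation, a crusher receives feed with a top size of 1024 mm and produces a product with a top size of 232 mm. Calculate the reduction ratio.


Reduction ratio = feed size / product size
= 1024 / 232
= 4.4138

4.4138


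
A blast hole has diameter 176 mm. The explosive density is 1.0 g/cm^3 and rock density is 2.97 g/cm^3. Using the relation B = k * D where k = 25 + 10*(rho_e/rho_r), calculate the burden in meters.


First, compute k:
rho_e / rho_r = 1.0 / 2.97 = 0.3367003367
k = 25 + 10 * 0.3367003367 = 28.36700337
Then, compute burden:
B = k * D / 1000 = 28.36700337 * 176 / 1000
= 4992.592593 / 1000
= 4.9926 m

4.9926 m


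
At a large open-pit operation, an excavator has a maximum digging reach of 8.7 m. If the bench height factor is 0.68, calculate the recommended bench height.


Bench height = reach * factor
= 8.7 * 0.68
= 5.916 m

5.916 m


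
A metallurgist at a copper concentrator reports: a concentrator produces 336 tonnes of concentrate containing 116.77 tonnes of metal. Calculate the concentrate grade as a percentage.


Grade = (metal in concentrate / concentrate mass) * 100
= (116.77 / 336) * 100
= 0.3475297619 * 100
= 34.753%

34.753%


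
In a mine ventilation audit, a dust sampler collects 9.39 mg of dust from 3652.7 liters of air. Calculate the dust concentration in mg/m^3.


Convert liters to m^3: 1 m^3 = 1000 L
Concentration = mass / volume * 1000
= 9.39 / 3652.7 * 1000
= 0.002570701125 * 1000
= 2.5707 mg/m^3

2.5707 mg/m^3


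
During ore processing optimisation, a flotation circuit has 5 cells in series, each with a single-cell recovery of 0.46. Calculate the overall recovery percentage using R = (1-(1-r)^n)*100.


Complement of single-cell recovery:
1 - r = 1 - 0.46 = 0.54
Raise to power n:
(1 - r)^5 = 0.54^5 = 0.0459165024
Overall recovery:
R = (1 - 0.0459165024) * 100
= 95.4083%

95.4083%


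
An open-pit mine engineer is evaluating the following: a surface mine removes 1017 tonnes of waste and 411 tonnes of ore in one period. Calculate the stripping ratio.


Stripping ratio = waste tonnage / ore tonnage
= 1017 / 411
= 2.4745

2.4745


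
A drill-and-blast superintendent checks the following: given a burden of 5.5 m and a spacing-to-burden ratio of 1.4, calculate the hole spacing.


7.7 m

Spacing = burden * ratio
= 5.5 * 1.4
= 7.7 m


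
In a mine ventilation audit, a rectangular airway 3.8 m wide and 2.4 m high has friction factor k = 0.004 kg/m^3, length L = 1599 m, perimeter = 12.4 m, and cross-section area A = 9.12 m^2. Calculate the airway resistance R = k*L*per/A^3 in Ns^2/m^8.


Compute the numerator:
k * L * per = 0.004 * 1599 * 12.4
= 79.3104
Compute the denominator:
A^3 = 9.12^3 = 758.550528
Resistance:
R = 79.3104 / 758.550528
= 0.1046 Ns^2/m^8

0.1046 Ns^2/m^8


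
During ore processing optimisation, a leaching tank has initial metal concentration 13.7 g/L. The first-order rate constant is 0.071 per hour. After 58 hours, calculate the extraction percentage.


Compute the exponent:
-k * t = -0.071 * 58 = -4.118
Remaining concentration:
C = 13.7 * exp(-4.118)
= 13.7 * 0.01627703598
= 0.2229953929 g/L
Extracted = 13.7 - 0.2229953929 = 13.47700461 g/L
Extraction % = 13.47700461 / 13.7 * 100
= 98.3723%

98.3723%


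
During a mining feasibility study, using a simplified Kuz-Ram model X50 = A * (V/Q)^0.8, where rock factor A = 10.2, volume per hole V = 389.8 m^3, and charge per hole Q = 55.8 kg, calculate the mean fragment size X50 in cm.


Compute V/Q:
V/Q = 389.8 / 55.8 = 6.985663082
Raise to the power 0.8:
(V/Q)^0.8 = 6.985663082^0.8 = 4.735502919
Multiply by A:
X50 = 10.2 * 4.735502919
= 48.3021 cm

48.3021 cm


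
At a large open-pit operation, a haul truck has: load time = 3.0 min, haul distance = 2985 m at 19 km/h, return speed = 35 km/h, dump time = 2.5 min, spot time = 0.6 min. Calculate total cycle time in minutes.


Convert haul speed to m/min: 19 * 1000/60 = 316.6666667 m/min
Haul time = 2985 / 316.6666667 = 9.426315789 min
Convert return speed to m/min: 35 * 1000/60 = 583.3333333 m/min
Return time = 2985 / 583.3333333 = 5.117142857 min
Total cycle time:
= 3.0 + 9.426315789 + 2.5 + 5.117142857 + 0.6
= 20.6435 min

20.6435 min


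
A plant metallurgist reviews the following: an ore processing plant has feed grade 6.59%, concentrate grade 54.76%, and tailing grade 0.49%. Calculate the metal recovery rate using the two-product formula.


Using the two-product formula:
R = 100 * c * (f - t) / (f * (c - t))
Numerator = 100 * 54.76 * (6.59 - 0.49)
= 100 * 54.76 * 6.1
= 33403.6
Denominator = 6.59 * (54.76 - 0.49)
= 6.59 * 54.27
= 357.6393
R = 33403.6 / 357.6393
= 93.4002%

93.4002%


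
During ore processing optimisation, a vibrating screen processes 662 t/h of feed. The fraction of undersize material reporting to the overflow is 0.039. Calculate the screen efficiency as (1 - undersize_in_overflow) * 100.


Screen efficiency = (1 - fraction of undersize in overflow) * 100
= (1 - 0.039) * 100
= 0.961 * 100
= 96.1%

96.1%


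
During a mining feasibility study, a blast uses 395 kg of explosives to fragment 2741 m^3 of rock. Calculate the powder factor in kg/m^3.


0.1441 kg/m^3

Powder factor = explosive mass / rock volume
= 395 / 2741
= 0.1441 kg/m^3


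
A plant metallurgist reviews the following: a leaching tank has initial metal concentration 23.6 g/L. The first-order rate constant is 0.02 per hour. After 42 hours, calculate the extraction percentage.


56.8289%

Compute the exponent:
-k * t = -0.02 * 42 = -0.84
Remaining concentration:
C = 23.6 * exp(-0.84)
= 23.6 * 0.4317105234
= 10.18836835 g/L
Extracted = 23.6 - 10.18836835 = 13.41163165 g/L
Extraction % = 13.41163165 / 23.6 * 100
= 56.8289%


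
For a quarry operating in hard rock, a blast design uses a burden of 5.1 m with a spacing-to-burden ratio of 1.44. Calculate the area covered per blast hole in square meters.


First, find the spacing:
Spacing = burden * ratio = 5.1 * 1.44
= 7.344 m
Then, calculate the area:
Area = burden * spacing = 5.1 * 7.344
= 37.4544 m^2

37.4544 m^2


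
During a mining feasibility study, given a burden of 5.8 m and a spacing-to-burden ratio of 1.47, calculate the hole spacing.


8.526 m

Spacing = burden * ratio
= 5.8 * 1.47
= 8.526 m


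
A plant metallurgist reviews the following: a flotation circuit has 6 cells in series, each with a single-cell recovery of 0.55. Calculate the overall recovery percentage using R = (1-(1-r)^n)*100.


Complement of single-cell recovery:
1 - r = 1 - 0.55 = 0.45
Raise to power n:
(1 - r)^6 = 0.45^6 = 0.008303765625
Overall recovery:
R = (1 - 0.008303765625) * 100
= 99.1696%

99.1696%


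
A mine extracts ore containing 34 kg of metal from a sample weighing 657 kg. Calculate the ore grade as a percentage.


5.175%

Ore grade = (metal mass / ore mass) * 100
= (34 / 657) * 100
= 0.05175038052 * 100
= 5.175%


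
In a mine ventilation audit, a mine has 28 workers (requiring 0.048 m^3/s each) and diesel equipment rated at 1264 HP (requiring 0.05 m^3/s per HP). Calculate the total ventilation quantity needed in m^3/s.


64.544 m^3/s

Airflow for workers:
Q_people = 28 * 0.048 = 1.344 m^3/s
Airflow for diesel equipment:
Q_diesel = 1264 * 0.05 = 63.2 m^3/s
Total ventilation:
Q_total = 1.344 + 63.2
= 64.544 m^3/s


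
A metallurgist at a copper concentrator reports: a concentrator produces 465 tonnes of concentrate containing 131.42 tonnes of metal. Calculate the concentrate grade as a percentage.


Grade = (metal in concentrate / concentrate mass) * 100
= (131.42 / 465) * 100
= 0.2826236559 * 100
= 28.2624%

28.2624%


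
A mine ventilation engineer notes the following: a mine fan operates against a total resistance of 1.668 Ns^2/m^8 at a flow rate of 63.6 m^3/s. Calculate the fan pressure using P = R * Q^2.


Compute Q^2:
Q^2 = 63.6^2 = 4044.96
Compute pressure:
P = R * Q^2 = 1.668 * 4044.96
= 6746.9933 Pa

6746.9933 Pa


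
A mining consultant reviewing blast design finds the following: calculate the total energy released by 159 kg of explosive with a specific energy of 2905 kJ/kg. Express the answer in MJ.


Energy = mass * specific_energy / 1000
= 159 * 2905 / 1000
= 461895 / 1000
= 461.895 MJ

461.895 MJ


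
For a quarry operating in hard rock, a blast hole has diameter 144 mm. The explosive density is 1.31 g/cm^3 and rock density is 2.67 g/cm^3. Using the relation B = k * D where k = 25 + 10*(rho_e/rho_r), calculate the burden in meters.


First, compute k:
rho_e / rho_r = 1.31 / 2.67 = 0.4906367041
k = 25 + 10 * 0.4906367041 = 29.90636704
Then, compute burden:
B = k * D / 1000 = 29.90636704 * 144 / 1000
= 4306.516854 / 1000
= 4.3065 m

4.3065 m


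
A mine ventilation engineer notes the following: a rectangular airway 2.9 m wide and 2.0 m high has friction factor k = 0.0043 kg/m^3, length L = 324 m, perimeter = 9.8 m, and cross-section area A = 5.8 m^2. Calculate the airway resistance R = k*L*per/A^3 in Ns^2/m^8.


0.07 Ns^2/m^8

Compute the numerator:
k * L * per = 0.0043 * 324 * 9.8
= 13.65336
Compute the denominator:
A^3 = 5.8^3 = 195.112
Resistance:
R = 13.65336 / 195.112
= 0.07 Ns^2/m^8


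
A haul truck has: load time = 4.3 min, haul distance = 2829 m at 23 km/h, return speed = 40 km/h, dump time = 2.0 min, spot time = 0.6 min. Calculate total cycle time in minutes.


Convert haul speed to m/min: 23 * 1000/60 = 383.3333333 m/min
Haul time = 2829 / 383.3333333 = 7.38 min
Convert return speed to m/min: 40 * 1000/60 = 666.6666667 m/min
Return time = 2829 / 666.6666667 = 4.2435 min
Total cycle time:
= 4.3 + 7.38 + 2.0 + 4.2435 + 0.6
= 18.5235 min

18.5235 min


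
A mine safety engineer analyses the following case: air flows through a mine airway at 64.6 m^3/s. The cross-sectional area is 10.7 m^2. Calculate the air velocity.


6.0374 m/s

Velocity = flow rate / cross-sectional area
= 64.6 / 10.7
= 6.0374 m/s


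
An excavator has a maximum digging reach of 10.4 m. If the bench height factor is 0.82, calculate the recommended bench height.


Bench height = reach * factor
= 10.4 * 0.82
= 8.528 m

8.528 m


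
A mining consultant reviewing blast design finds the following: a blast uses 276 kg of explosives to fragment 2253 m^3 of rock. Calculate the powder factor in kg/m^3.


0.1225 kg/m^3

Powder factor = explosive mass / rock volume
= 276 / 2253
= 0.1225 kg/m^3


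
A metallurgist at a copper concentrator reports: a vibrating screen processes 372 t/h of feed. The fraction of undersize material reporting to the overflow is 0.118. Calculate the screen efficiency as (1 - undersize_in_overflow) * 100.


88.2%

Screen efficiency = (1 - fraction of undersize in overflow) * 100
= (1 - 0.118) * 100
= 0.882 * 100
= 88.2%


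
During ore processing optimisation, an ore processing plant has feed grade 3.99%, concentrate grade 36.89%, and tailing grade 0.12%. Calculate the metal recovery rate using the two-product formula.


97.309%

Using the two-product formula:
R = 100 * c * (f - t) / (f * (c - t))
Numerator = 100 * 36.89 * (3.99 - 0.12)
= 100 * 36.89 * 3.87
= 14276.43
Denominator = 3.99 * (36.89 - 0.12)
= 3.99 * 36.77
= 146.7123
R = 14276.43 / 146.7123
= 97.309%


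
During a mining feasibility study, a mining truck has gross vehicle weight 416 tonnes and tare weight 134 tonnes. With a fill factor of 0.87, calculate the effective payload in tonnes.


245.34 tonnes

Maximum payload = gross - tare
= 416 - 134 = 282 tonnes
Effective payload = max payload * fill factor
= 282 * 0.87
= 245.34 tonnes


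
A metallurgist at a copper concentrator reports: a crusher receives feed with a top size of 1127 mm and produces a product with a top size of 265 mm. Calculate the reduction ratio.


Reduction ratio = feed size / product size
= 1127 / 265
= 4.2528

4.2528


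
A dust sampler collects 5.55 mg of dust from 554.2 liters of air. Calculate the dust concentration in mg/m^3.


Convert liters to m^3: 1 m^3 = 1000 L
Concentration = mass / volume * 1000
= 5.55 / 554.2 * 1000
= 0.01001443522 * 1000
= 10.0144 mg/m^3

10.0144 mg/m^3


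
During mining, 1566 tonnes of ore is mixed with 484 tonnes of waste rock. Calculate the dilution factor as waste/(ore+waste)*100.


Total material = ore + waste
= 1566 + 484 = 2050 tonnes
Dilution = waste / total * 100
= 484 / 2050 * 100
= 0.236097561 * 100
= 23.6098%

23.6098%


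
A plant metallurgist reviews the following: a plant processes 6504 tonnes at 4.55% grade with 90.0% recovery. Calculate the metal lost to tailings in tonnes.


Total metal in feed:
= 6504 * 4.55 / 100 = 295.932 tonnes
Metal recovered:
= 295.932 * 90.0 / 100 = 266.3388 tonnes
Metal lost to tailings:
= 295.932 - 266.3388
= 29.5932 tonnes

29.5932 tonnes


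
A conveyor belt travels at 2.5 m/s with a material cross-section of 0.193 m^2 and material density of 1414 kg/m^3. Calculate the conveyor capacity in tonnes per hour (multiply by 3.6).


Volumetric flow = speed * area
= 2.5 * 0.193 = 0.4825 m^3/s
Mass flow = volumetric * density
= 0.4825 * 1414 = 682.255 kg/s
Convert to t/h: multiply by 3.6
Capacity = 682.255 * 3.6
= 2456.118 t/h

2456.118 t/h


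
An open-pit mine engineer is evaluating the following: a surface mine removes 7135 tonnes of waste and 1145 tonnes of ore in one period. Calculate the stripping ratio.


Stripping ratio = waste tonnage / ore tonnage
= 7135 / 1145
= 6.2314

6.2314


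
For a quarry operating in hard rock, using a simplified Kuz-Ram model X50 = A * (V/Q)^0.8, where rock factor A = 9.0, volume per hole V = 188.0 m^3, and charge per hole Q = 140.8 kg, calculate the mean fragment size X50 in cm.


11.3419 cm

Compute V/Q:
V/Q = 188.0 / 140.8 = 1.335227273
Raise to the power 0.8:
(V/Q)^0.8 = 1.335227273^0.8 = 1.260213581
Multiply by A:
X50 = 9.0 * 1.260213581
= 11.3419 cm


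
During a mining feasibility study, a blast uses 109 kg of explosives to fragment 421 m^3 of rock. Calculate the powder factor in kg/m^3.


0.2589 kg/m^3

Powder factor = explosive mass / rock volume
= 109 / 421
= 0.2589 kg/m^3


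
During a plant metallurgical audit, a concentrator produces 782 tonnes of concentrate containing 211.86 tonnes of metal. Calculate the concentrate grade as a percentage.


Grade = (metal in concentrate / concentrate mass) * 100
= (211.86 / 782) * 100
= 0.2709207161 * 100
= 27.0921%

27.0921%


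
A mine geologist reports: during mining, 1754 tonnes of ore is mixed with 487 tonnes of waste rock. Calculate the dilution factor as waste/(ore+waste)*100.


21.7314%

Total material = ore + waste
= 1754 + 487 = 2241 tonnes
Dilution = waste / total * 100
= 487 / 2241 * 100
= 0.2173136992 * 100
= 21.7314%


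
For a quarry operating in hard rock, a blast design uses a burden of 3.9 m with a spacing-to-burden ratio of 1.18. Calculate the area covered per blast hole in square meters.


17.9478 m^2

First, find the spacing:
Spacing = burden * ratio = 3.9 * 1.18
= 4.602 m
Then, calculate the area:
Area = burden * spacing = 3.9 * 4.602
= 17.9478 m^2


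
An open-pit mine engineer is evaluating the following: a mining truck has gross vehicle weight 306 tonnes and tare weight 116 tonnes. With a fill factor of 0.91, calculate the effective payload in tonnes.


172.9 tonnes

Maximum payload = gross - tare
= 306 - 116 = 190 tonnes
Effective payload = max payload * fill factor
= 190 * 0.91
= 172.9 tonnes


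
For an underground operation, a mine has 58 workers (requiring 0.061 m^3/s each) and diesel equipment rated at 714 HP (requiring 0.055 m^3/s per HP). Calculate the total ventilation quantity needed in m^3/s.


42.808 m^3/s

Airflow for workers:
Q_people = 58 * 0.061 = 3.538 m^3/s
Airflow for diesel equipment:
Q_diesel = 714 * 0.055 = 39.27 m^3/s
Total ventilation:
Q_total = 3.538 + 39.27
= 42.808 m^3/s


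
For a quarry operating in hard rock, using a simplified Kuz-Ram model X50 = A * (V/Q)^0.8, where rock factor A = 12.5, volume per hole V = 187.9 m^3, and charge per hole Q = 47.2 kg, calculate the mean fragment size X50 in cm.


37.7483 cm

Compute V/Q:
V/Q = 187.9 / 47.2 = 3.980932203
Raise to the power 0.8:
(V/Q)^0.8 = 3.980932203^0.8 = 3.019867062
Multiply by A:
X50 = 12.5 * 3.019867062
= 37.7483 cm


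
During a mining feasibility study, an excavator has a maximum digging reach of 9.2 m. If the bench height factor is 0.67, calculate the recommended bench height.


Bench height = reach * factor
= 9.2 * 0.67
= 6.164 m

6.164 m


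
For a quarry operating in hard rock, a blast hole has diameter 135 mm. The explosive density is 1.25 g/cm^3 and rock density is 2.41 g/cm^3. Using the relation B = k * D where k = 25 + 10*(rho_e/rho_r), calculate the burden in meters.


4.0752 m

First, compute k:
rho_e / rho_r = 1.25 / 2.41 = 0.5186721992
k = 25 + 10 * 0.5186721992 = 30.18672199
Then, compute burden:
B = k * D / 1000 = 30.18672199 * 135 / 1000
= 4075.207469 / 1000
= 4.0752 m


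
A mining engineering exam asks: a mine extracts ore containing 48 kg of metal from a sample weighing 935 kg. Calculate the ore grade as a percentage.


Ore grade = (metal mass / ore mass) * 100
= (48 / 935) * 100
= 0.0513368984 * 100
= 5.1337%

5.1337%


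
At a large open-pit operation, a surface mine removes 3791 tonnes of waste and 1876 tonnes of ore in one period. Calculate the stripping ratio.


2.0208

Stripping ratio = waste tonnage / ore tonnage
= 3791 / 1876
= 2.0208


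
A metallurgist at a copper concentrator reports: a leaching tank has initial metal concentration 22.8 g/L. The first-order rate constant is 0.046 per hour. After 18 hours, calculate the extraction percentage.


Compute the exponent:
-k * t = -0.046 * 18 = -0.828
Remaining concentration:
C = 22.8 * exp(-0.828)
= 22.8 * 0.4369222576
= 9.961827473 g/L
Extracted = 22.8 - 9.961827473 = 12.83817253 g/L
Extraction % = 12.83817253 / 22.8 * 100
= 56.3078%

56.3078%


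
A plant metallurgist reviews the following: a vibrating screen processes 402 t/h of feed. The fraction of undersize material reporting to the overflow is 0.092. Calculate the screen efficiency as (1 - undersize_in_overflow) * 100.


90.8%

Screen efficiency = (1 - fraction of undersize in overflow) * 100
= (1 - 0.092) * 100
= 0.908 * 100
= 90.8%


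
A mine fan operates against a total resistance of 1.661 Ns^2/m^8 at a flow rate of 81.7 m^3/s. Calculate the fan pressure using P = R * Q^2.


Compute Q^2:
Q^2 = 81.7^2 = 6674.89
Compute pressure:
P = R * Q^2 = 1.661 * 6674.89
= 11086.9923 Pa

11086.9923 Pa


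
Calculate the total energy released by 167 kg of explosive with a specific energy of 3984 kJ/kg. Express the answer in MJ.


Energy = mass * specific_energy / 1000
= 167 * 3984 / 1000
= 665328 / 1000
= 665.328 MJ

665.328 MJ


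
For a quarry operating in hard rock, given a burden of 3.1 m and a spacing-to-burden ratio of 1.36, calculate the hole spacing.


Spacing = burden * ratio
= 3.1 * 1.36
= 4.216 m

4.216 m


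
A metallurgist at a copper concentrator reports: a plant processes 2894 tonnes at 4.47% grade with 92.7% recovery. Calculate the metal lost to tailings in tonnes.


9.4434 tonnes

Total metal in feed:
= 2894 * 4.47 / 100 = 129.3618 tonnes
Metal recovered:
= 129.3618 * 92.7 / 100 = 119.9183886 tonnes
Metal lost to tailings:
= 129.3618 - 119.9183886
= 9.4434 tonnes


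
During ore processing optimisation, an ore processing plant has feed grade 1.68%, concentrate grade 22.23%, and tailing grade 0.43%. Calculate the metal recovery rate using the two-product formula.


75.8724%

Using the two-product formula:
R = 100 * c * (f - t) / (f * (c - t))
Numerator = 100 * 22.23 * (1.68 - 0.43)
= 100 * 22.23 * 1.25
= 2778.75
Denominator = 1.68 * (22.23 - 0.43)
= 1.68 * 21.8
= 36.624
R = 2778.75 / 36.624
= 75.8724%


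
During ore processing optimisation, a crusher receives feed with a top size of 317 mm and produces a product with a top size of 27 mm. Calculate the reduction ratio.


Reduction ratio = feed size / product size
= 317 / 27
= 11.7407

11.7407


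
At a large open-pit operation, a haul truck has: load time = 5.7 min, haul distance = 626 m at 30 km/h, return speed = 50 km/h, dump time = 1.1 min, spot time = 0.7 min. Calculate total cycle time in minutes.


9.5032 min

Convert haul speed to m/min: 30 * 1000/60 = 500 m/min
Haul time = 626 / 500 = 1.252 min
Convert return speed to m/min: 50 * 1000/60 = 833.3333333 m/min
Return time = 626 / 833.3333333 = 0.7512 min
Total cycle time:
= 5.7 + 1.252 + 1.1 + 0.7512 + 0.7
= 9.5032 min


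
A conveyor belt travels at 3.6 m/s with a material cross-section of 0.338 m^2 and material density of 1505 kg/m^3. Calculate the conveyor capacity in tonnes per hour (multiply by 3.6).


Volumetric flow = speed * area
= 3.6 * 0.338 = 1.2168 m^3/s
Mass flow = volumetric * density
= 1.2168 * 1505 = 1831.284 kg/s
Convert to t/h: multiply by 3.6
Capacity = 1831.284 * 3.6
= 6592.6224 t/h

6592.6224 t/h


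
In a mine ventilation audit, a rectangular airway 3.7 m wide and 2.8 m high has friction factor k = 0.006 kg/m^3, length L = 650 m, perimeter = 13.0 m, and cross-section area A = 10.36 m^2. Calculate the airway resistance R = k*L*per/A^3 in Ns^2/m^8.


Compute the numerator:
k * L * per = 0.006 * 650 * 13.0
= 50.7
Compute the denominator:
A^3 = 10.36^3 = 1111.934656
Resistance:
R = 50.7 / 1111.934656
= 0.0456 Ns^2/m^8

0.0456 Ns^2/m^8


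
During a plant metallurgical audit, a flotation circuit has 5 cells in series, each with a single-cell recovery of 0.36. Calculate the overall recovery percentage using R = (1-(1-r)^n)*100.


Complement of single-cell recovery:
1 - r = 1 - 0.36 = 0.64
Raise to power n:
(1 - r)^5 = 0.64^5 = 0.1073741824
Overall recovery:
R = (1 - 0.1073741824) * 100
= 89.2626%

89.2626%


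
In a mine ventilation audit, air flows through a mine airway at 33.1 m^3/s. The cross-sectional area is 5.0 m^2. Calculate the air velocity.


Velocity = flow rate / cross-sectional area
= 33.1 / 5.0
= 6.62 m/s

6.62 m/s


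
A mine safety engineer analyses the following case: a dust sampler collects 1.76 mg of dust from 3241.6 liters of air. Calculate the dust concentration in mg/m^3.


Convert liters to m^3: 1 m^3 = 1000 L
Concentration = mass / volume * 1000
= 1.76 / 3241.6 * 1000
= 0.0005429417572 * 1000
= 0.5429 mg/m^3

0.5429 mg/m^3


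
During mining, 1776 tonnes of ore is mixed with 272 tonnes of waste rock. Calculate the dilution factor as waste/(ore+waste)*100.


Total material = ore + waste
= 1776 + 272 = 2048 tonnes
Dilution = waste / total * 100
= 272 / 2048 * 100
= 0.1328125 * 100
= 13.2813%

13.2813%


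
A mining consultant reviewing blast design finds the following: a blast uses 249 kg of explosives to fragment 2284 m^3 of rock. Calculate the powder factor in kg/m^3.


Powder factor = explosive mass / rock volume
= 249 / 2284
= 0.109 kg/m^3

0.109 kg/m^3


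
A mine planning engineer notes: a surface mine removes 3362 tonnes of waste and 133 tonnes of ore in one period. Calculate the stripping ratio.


Stripping ratio = waste tonnage / ore tonnage
= 3362 / 133
= 25.2782

25.2782


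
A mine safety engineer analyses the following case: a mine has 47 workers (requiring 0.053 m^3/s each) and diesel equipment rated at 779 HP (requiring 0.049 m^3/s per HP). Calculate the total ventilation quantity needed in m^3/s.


Airflow for workers:
Q_people = 47 * 0.053 = 2.491 m^3/s
Airflow for diesel equipment:
Q_diesel = 779 * 0.049 = 38.171 m^3/s
Total ventilation:
Q_total = 2.491 + 38.171
= 40.662 m^3/s

40.662 m^3/s


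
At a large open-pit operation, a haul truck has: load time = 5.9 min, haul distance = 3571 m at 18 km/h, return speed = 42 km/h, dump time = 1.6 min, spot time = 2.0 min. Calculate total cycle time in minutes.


Convert haul speed to m/min: 18 * 1000/60 = 300 m/min
Haul time = 3571 / 300 = 11.90333333 min
Convert return speed to m/min: 42 * 1000/60 = 700 m/min
Return time = 3571 / 700 = 5.101428571 min
Total cycle time:
= 5.9 + 11.90333333 + 1.6 + 5.101428571 + 2.0
= 26.5048 min

26.5048 min


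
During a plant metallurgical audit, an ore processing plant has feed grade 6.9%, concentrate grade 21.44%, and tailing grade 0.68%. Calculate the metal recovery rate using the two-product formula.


Using the two-product formula:
R = 100 * c * (f - t) / (f * (c - t))
Numerator = 100 * 21.44 * (6.9 - 0.68)
= 100 * 21.44 * 6.22
= 13335.68
Denominator = 6.9 * (21.44 - 0.68)
= 6.9 * 20.76
= 143.244
R = 13335.68 / 143.244
= 93.0977%

93.0977%


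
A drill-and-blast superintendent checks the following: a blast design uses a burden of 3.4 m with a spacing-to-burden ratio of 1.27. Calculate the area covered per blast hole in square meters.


14.6812 m^2

First, find the spacing:
Spacing = burden * ratio = 3.4 * 1.27
= 4.318 m
Then, calculate the area:
Area = burden * spacing = 3.4 * 4.318
= 14.6812 m^2


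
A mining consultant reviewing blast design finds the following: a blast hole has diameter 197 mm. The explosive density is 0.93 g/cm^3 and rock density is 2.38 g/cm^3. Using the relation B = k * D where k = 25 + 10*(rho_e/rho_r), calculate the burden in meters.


First, compute k:
rho_e / rho_r = 0.93 / 2.38 = 0.3907563025
k = 25 + 10 * 0.3907563025 = 28.90756303
Then, compute burden:
B = k * D / 1000 = 28.90756303 * 197 / 1000
= 5694.789916 / 1000
= 5.6948 m

5.6948 m


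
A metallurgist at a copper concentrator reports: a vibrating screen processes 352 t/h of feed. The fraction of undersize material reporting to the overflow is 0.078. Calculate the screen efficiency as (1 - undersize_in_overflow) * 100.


Screen efficiency = (1 - fraction of undersize in overflow) * 100
= (1 - 0.078) * 100
= 0.922 * 100
= 92.2%

92.2%


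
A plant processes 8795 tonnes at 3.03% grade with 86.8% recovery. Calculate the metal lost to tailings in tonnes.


35.1765 tonnes

Total metal in feed:
= 8795 * 3.03 / 100 = 266.4885 tonnes
Metal recovered:
= 266.4885 * 86.8 / 100 = 231.312018 tonnes
Metal lost to tailings:
= 266.4885 - 231.312018
= 35.1765 tonnes


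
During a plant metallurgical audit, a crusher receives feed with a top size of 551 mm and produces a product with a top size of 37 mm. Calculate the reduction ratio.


14.8919

Reduction ratio = feed size / product size
= 551 / 37
= 14.8919


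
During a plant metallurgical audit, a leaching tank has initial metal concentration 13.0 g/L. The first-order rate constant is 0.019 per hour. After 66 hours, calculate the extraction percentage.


Compute the exponent:
-k * t = -0.019 * 66 = -1.254
Remaining concentration:
C = 13.0 * exp(-1.254)
= 13.0 * 0.2853610667
= 3.709693867 g/L
Extracted = 13.0 - 3.709693867 = 9.290306133 g/L
Extraction % = 9.290306133 / 13.0 * 100
= 71.4639%

71.4639%


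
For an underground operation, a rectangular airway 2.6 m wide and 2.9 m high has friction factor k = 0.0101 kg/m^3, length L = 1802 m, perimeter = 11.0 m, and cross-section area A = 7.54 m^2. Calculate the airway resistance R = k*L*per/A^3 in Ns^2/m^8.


Compute the numerator:
k * L * per = 0.0101 * 1802 * 11.0
= 200.2022
Compute the denominator:
A^3 = 7.54^3 = 428.661064
Resistance:
R = 200.2022 / 428.661064
= 0.467 Ns^2/m^8

0.467 Ns^2/m^8


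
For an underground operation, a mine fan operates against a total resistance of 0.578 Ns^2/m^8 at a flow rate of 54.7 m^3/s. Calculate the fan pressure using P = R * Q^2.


Compute Q^2:
Q^2 = 54.7^2 = 2992.09
Compute pressure:
P = R * Q^2 = 0.578 * 2992.09
= 1729.428 Pa

1729.428 Pa


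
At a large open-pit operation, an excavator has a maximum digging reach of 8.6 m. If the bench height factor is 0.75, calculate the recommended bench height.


Bench height = reach * factor
= 8.6 * 0.75
= 6.45 m

6.45 m


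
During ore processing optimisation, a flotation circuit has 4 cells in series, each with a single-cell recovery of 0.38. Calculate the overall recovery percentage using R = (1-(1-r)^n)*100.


Complement of single-cell recovery:
1 - r = 1 - 0.38 = 0.62
Raise to power n:
(1 - r)^4 = 0.62^4 = 0.14776336
Overall recovery:
R = (1 - 0.14776336) * 100
= 85.2237%

85.2237%


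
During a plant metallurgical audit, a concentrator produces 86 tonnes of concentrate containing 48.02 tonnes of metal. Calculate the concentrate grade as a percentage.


55.8372%

Grade = (metal in concentrate / concentrate mass) * 100
= (48.02 / 86) * 100
= 0.558372093 * 100
= 55.8372%


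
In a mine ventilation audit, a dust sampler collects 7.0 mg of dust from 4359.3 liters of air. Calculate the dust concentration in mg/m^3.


1.6058 mg/m^3

Convert liters to m^3: 1 m^3 = 1000 L
Concentration = mass / volume * 1000
= 7.0 / 4359.3 * 1000
= 0.001605762393 * 1000
= 1.6058 mg/m^3


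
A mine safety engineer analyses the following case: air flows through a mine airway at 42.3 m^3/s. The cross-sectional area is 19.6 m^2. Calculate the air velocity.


2.1582 m/s

Velocity = flow rate / cross-sectional area
= 42.3 / 19.6
= 2.1582 m/s


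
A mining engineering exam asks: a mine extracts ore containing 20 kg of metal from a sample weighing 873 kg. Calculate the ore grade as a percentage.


2.291%

Ore grade = (metal mass / ore mass) * 100
= (20 / 873) * 100
= 0.02290950745 * 100
= 2.291%


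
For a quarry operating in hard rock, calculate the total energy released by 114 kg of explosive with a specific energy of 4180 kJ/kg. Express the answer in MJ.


476.52 MJ

Energy = mass * specific_energy / 1000
= 114 * 4180 / 1000
= 476520 / 1000
= 476.52 MJ


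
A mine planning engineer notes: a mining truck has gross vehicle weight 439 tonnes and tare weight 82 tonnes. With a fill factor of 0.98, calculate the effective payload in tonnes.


Maximum payload = gross - tare
= 439 - 82 = 357 tonnes
Effective payload = max payload * fill factor
= 357 * 0.98
= 349.86 tonnes

349.86 tonnes


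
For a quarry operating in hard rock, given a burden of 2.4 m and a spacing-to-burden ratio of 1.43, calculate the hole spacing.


Spacing = burden * ratio
= 2.4 * 1.43
= 3.432 m

3.432 m


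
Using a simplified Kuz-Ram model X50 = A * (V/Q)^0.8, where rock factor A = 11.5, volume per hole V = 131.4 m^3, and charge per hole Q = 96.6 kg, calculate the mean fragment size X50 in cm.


14.7093 cm

Compute V/Q:
V/Q = 131.4 / 96.6 = 1.360248447
Raise to the power 0.8:
(V/Q)^0.8 = 1.360248447^0.8 = 1.279070819
Multiply by A:
X50 = 11.5 * 1.279070819
= 14.7093 cm


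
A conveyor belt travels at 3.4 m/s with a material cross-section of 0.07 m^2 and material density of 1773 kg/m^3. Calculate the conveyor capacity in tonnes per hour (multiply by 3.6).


Volumetric flow = speed * area
= 3.4 * 0.07 = 0.238 m^3/s
Mass flow = volumetric * density
= 0.238 * 1773 = 421.974 kg/s
Convert to t/h: multiply by 3.6
Capacity = 421.974 * 3.6
= 1519.1064 t/h

1519.1064 t/h


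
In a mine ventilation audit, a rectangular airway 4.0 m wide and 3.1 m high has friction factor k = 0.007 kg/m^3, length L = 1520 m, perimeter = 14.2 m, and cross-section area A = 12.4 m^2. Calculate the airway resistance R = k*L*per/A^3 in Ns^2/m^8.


0.0792 Ns^2/m^8

Compute the numerator:
k * L * per = 0.007 * 1520 * 14.2
= 151.088
Compute the denominator:
A^3 = 12.4^3 = 1906.624
Resistance:
R = 151.088 / 1906.624
= 0.0792 Ns^2/m^8


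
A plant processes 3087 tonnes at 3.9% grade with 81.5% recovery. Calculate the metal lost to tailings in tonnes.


22.2727 tonnes

Total metal in feed:
= 3087 * 3.9 / 100 = 120.393 tonnes
Metal recovered:
= 120.393 * 81.5 / 100 = 98.120295 tonnes
Metal lost to tailings:
= 120.393 - 98.120295
= 22.2727 tonnes


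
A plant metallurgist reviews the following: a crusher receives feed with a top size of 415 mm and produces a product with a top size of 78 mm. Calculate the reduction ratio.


Reduction ratio = feed size / product size
= 415 / 78
= 5.3205

5.3205


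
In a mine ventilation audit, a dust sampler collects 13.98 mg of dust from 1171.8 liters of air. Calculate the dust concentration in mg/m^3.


11.9304 mg/m^3

Convert liters to m^3: 1 m^3 = 1000 L
Concentration = mass / volume * 1000
= 13.98 / 1171.8 * 1000
= 0.01193036354 * 1000
= 11.9304 mg/m^3


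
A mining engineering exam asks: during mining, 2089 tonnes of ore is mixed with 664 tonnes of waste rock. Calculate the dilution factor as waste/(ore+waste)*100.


24.1191%

Total material = ore + waste
= 2089 + 664 = 2753 tonnes
Dilution = waste / total * 100
= 664 / 2753 * 100
= 0.2411914275 * 100
= 24.1191%


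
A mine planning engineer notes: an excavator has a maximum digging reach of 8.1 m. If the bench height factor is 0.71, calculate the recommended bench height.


5.751 m

Bench height = reach * factor
= 8.1 * 0.71
= 5.751 m


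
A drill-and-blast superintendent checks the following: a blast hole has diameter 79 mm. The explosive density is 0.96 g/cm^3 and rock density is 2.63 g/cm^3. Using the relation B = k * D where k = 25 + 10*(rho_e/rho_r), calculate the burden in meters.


First, compute k:
rho_e / rho_r = 0.96 / 2.63 = 0.3650190114
k = 25 + 10 * 0.3650190114 = 28.65019011
Then, compute burden:
B = k * D / 1000 = 28.65019011 * 79 / 1000
= 2263.365019 / 1000
= 2.2634 m

2.2634 m


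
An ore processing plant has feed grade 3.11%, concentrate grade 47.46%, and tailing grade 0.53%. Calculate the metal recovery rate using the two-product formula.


83.8951%

Using the two-product formula:
R = 100 * c * (f - t) / (f * (c - t))
Numerator = 100 * 47.46 * (3.11 - 0.53)
= 100 * 47.46 * 2.58
= 12244.68
Denominator = 3.11 * (47.46 - 0.53)
= 3.11 * 46.93
= 145.9523
R = 12244.68 / 145.9523
= 83.8951%


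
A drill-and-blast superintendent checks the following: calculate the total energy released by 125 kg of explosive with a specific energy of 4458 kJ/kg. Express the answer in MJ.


Energy = mass * specific_energy / 1000
= 125 * 4458 / 1000
= 557250 / 1000
= 557.25 MJ

557.25 MJ


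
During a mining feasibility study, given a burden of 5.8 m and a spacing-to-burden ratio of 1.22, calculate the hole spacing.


Spacing = burden * ratio
= 5.8 * 1.22
= 7.076 m

7.076 m


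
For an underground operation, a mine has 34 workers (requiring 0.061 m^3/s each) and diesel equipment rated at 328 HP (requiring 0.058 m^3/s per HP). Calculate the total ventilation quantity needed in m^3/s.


21.098 m^3/s

Airflow for workers:
Q_people = 34 * 0.061 = 2.074 m^3/s
Airflow for diesel equipment:
Q_diesel = 328 * 0.058 = 19.024 m^3/s
Total ventilation:
Q_total = 2.074 + 19.024
= 21.098 m^3/s


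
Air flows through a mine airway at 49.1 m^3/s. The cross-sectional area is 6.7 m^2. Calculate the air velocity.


Velocity = flow rate / cross-sectional area
= 49.1 / 6.7
= 7.3284 m/s

7.3284 m/s


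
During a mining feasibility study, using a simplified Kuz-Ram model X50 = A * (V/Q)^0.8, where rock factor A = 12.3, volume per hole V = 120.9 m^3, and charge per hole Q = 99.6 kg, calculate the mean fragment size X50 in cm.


14.3628 cm

Compute V/Q:
V/Q = 120.9 / 99.6 = 1.213855422
Raise to the power 0.8:
(V/Q)^0.8 = 1.213855422^0.8 = 1.167706157
Multiply by A:
X50 = 12.3 * 1.167706157
= 14.3628 cm


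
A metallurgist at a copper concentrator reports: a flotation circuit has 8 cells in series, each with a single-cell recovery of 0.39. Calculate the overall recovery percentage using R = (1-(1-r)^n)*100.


98.0829%

Complement of single-cell recovery:
1 - r = 1 - 0.39 = 0.61
Raise to power n:
(1 - r)^8 = 0.61^8 = 0.0191707313
Overall recovery:
R = (1 - 0.0191707313) * 100
= 98.0829%


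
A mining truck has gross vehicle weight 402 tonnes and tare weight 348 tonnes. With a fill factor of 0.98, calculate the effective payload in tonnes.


52.92 tonnes

Maximum payload = gross - tare
= 402 - 348 = 54 tonnes
Effective payload = max payload * fill factor
= 54 * 0.98
= 52.92 tonnes


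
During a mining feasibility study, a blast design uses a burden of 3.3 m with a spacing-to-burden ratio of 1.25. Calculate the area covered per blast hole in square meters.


First, find the spacing:
Spacing = burden * ratio = 3.3 * 1.25
= 4.125 m
Then, calculate the area:
Area = burden * spacing = 3.3 * 4.125
= 13.6125 m^2

13.6125 m^2


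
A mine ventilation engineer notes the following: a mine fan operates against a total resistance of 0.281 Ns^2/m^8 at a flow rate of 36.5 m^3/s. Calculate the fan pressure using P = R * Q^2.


374.3623 Pa

Compute Q^2:
Q^2 = 36.5^2 = 1332.25
Compute pressure:
P = R * Q^2 = 0.281 * 1332.25
= 374.3623 Pa


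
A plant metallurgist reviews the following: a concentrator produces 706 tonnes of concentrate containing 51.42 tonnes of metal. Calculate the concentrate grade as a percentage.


7.2833%

Grade = (metal in concentrate / concentrate mass) * 100
= (51.42 / 706) * 100
= 0.07283286119 * 100
= 7.2833%


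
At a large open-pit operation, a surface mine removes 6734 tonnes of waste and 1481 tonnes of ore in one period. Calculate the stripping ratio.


4.5469

Stripping ratio = waste tonnage / ore tonnage
= 6734 / 1481
= 4.5469
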